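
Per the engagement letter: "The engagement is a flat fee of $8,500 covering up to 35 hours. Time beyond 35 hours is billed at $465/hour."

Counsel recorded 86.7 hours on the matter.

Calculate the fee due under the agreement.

$32,540.50

Flat fee: $8,500.00
Excess hours: 86.7 − 35 = 51.7
Overrun: 51.7 × $465 = $24,040.50
Total: $8,500.00 + $24,040.50 = $32,540.50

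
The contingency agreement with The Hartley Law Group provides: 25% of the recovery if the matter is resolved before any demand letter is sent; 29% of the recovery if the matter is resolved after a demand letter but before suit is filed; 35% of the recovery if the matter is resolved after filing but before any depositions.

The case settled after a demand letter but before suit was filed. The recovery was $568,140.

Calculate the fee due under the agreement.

$164,760.60

The matter settled after a demand letter but before suit was filed, so the 29% rate applies.
$568,140 × 29% = $164,760.60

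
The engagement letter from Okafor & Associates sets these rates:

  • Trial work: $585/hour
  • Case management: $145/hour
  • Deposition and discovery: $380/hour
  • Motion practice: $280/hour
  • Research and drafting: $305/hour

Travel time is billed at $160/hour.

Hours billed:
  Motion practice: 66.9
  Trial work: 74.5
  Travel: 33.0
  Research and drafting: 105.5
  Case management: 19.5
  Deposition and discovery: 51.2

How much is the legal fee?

Trial work: 74.5 × $585 = $43,582.50
Case management: 19.5 × $145 = $2,827.50
Deposition and discovery: 51.2 × $380 = $19,456.00
Motion practice: 66.9 × $280 = $18,732.00
Research and drafting: 105.5 × $305 = $32,177.50
Subtotal: $43,582.50 + $2,827.50 + $19,456.00 + $18,732.00 + $32,177.50 = $116,775.50
Travel: 33.0 × $160 = $5,280.00
Total: $116,775.50 + $5,280.00 = $122,055.50

$122,055.50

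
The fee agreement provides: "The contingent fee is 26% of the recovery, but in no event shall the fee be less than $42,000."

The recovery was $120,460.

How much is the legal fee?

26% of $120,460 = $31,319.60
That is below the $42,000 minimum, so the minimum applies.

$42,000.00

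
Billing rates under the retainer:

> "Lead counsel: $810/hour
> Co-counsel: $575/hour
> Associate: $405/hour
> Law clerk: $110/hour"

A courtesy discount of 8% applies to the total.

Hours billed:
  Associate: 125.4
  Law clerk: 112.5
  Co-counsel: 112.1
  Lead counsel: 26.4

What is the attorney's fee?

$137,083.22

Lead counsel: 26.4 × $810 = $21,384.00
Co-counsel: 112.1 × $575 = $64,457.50
Associate: 125.4 × $405 = $50,787.00
Law clerk: 112.5 × $110 = $12,375.00
Subtotal: $149,003.50
Less 8% discount: −$11,920.28
Total: $149,003.50 − $11,920.28 = $137,083.22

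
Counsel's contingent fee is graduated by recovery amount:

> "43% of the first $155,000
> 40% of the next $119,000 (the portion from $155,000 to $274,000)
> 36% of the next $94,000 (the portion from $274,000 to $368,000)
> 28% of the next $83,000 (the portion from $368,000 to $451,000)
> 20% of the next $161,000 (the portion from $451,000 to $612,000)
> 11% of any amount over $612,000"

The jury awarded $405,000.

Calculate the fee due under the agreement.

First $155,000 at 43% = $66,650.00
Next $119,000 at 40% = $47,600.00
Next $94,000 at 36% = $33,840.00
Remaining $37,000 at 28% = $10,360.00
Fee: $66,650.00 + $47,600.00 + $33,840.00 + $10,360.00 = $158,450.00

$158,450.00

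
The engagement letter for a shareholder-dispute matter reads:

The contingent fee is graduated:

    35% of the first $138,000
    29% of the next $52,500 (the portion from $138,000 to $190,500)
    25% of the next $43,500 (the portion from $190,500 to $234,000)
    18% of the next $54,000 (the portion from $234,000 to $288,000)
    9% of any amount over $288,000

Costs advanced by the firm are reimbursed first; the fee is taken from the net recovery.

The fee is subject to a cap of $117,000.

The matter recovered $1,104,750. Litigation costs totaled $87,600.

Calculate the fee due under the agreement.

Fee base (net of costs): $1,104,750 − $87,600 = $1,017,150
First $138,000 at 35% = $48,300.00
Next $52,500 at 29% = $15,225.00
Next $43,500 at 25% = $10,875.00
Next $54,000 at 18% = $9,720.00
Remaining $729,150 at 9% = $65,623.50
Fee: $48,300.00 + $15,225.00 + $10,875.00 + $9,720.00 + $65,623.50 = $149,743.50
$149,743.50 exceeds the $117,000 cap, so the fee is capped at $117,000.00.

$117,000.00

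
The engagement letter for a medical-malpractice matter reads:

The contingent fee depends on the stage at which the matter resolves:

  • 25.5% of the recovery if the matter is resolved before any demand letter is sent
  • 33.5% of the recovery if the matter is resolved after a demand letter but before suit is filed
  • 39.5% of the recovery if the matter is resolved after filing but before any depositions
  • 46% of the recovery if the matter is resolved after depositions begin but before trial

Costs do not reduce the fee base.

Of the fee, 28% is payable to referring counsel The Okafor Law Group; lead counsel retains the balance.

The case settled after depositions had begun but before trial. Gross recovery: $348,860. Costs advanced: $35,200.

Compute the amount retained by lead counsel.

$115,542.43

Fee base is the gross recovery, $348,860; costs are reimbursed separately.
The matter settled after depositions had begun but before trial, so the 46% rate applies.
$348,860 × 46% = $160,475.60
Referral share: 28% of $160,475.60 = $44,933.17; lead counsel retains $160,475.60 − $44,933.17 = $115,542.43.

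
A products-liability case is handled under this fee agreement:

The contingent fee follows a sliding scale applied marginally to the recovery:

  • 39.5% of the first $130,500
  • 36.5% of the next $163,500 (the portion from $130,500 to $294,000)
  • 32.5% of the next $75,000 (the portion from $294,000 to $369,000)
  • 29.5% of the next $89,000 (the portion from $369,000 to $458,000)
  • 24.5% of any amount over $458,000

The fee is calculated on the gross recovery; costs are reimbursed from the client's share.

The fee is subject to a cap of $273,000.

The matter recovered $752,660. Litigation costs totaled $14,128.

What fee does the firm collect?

Fee base is the gross recovery, $752,660; costs are reimbursed separately.
First $130,500 at 39.5% = $51,547.50
Next $163,500 at 36.5% = $59,677.50
Next $75,000 at 32.5% = $24,375.00
Next $89,000 at 29.5% = $26,255.00
Remaining $294,660 at 24.5% = $72,191.70
Fee: $51,547.50 + $59,677.50 + $24,375.00 + $26,255.00 + $72,191.70 = $234,046.70
$234,046.70 is under the $273,000 cap.

$234,046.70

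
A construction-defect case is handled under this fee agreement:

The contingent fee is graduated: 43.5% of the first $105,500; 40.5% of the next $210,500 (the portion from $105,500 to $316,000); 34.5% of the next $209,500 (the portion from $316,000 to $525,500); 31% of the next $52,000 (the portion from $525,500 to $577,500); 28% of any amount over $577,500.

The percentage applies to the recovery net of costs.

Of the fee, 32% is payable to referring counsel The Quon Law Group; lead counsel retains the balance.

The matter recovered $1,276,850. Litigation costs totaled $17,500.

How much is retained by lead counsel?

Fee base (net of costs): $1,276,850 − $17,500 = $1,259,350
First $105,500 at 43.5% = $45,892.50
Next $210,500 at 40.5% = $85,252.50
Next $209,500 at 34.5% = $72,277.50
Next $52,000 at 31% = $16,120.00
Remaining $681,850 at 28% = $190,918.00
Fee: $45,892.50 + $85,252.50 + $72,277.50 + $16,120.00 + $190,918.00 = $410,460.50
Referral share: 32% of $410,460.50 = $131,347.36; lead counsel retains $410,460.50 − $131,347.36 = $279,113.14.

$279,113.14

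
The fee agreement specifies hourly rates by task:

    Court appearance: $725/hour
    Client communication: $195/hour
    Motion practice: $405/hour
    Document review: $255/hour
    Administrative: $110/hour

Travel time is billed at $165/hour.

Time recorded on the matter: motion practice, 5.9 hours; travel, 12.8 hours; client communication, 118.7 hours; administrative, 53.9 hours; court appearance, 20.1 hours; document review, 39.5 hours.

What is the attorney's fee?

Court appearance: 20.1 × $725 = $14,572.50
Client communication: 118.7 × $195 = $23,146.50
Motion practice: 5.9 × $405 = $2,389.50
Document review: 39.5 × $255 = $10,072.50
Administrative: 53.9 × $110 = $5,929.00
Subtotal: $14,572.50 + $23,146.50 + $2,389.50 + $10,072.50 + $5,929.00 = $56,110.00
Travel: 12.8 × $165 = $2,112.00
Total: $56,110.00 + $2,112.00 = $58,222.00

$58,222.00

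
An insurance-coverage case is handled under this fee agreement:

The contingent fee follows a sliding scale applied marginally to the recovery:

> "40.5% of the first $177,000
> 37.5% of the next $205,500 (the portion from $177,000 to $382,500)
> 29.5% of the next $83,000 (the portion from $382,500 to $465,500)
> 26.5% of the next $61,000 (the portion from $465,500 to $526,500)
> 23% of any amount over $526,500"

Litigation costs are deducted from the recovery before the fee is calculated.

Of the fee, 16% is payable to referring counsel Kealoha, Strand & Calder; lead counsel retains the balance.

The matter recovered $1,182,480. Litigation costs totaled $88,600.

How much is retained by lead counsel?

Fee base (net of costs): $1,182,480 − $88,600 = $1,093,880
First $177,000 at 40.5% = $71,685.00
Next $205,500 at 37.5% = $77,062.50
Next $83,000 at 29.5% = $24,485.00
Next $61,000 at 26.5% = $16,165.00
Remaining $567,380 at 23% = $130,497.40
Fee: $71,685.00 + $77,062.50 + $24,485.00 + $16,165.00 + $130,497.40 = $319,894.90
Referral share: 16% of $319,894.90 = $51,183.18; lead counsel retains $319,894.90 − $51,183.18 = $268,711.72.

$268,711.72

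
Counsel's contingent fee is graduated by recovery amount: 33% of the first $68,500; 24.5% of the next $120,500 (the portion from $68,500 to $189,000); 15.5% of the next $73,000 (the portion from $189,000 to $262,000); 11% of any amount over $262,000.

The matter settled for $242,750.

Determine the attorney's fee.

First $68,500 at 33% = $22,605.00
Next $120,500 at 24.5% = $29,522.50
Remaining $53,750 at 15.5% = $8,331.25
Fee: $22,605.00 + $29,522.50 + $8,331.25 = $60,458.75

$60,458.75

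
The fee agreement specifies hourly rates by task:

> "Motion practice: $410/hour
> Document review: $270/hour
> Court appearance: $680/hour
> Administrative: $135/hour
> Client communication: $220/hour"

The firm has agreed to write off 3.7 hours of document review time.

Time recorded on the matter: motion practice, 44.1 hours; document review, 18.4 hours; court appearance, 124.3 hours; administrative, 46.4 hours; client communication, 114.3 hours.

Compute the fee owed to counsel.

$137,984.00

Motion practice: 44.1 × $410 = $18,081.00
Document review: 18.4 × $270 = $4,968.00
Court appearance: 124.3 × $680 = $84,524.00
Administrative: 46.4 × $135 = $6,264.00
Client communication: 114.3 × $220 = $25,146.00
Subtotal: $138,983.00
Write-off: 3.7 × $270 = $999.00
Total: $138,983.00 − $999.00 = $137,984.00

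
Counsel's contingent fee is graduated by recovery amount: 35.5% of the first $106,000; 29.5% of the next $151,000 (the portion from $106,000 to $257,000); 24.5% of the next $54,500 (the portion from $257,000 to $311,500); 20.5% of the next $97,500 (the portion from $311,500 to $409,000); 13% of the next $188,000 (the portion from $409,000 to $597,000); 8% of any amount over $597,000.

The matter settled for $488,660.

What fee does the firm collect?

$125,870.80

First $106,000 at 35.5% = $37,630.00
Next $151,000 at 29.5% = $44,545.00
Next $54,500 at 24.5% = $13,352.50
Next $97,500 at 20.5% = $19,987.50
Remaining $79,660 at 13% = $10,355.80
Fee: $37,630.00 + $44,545.00 + $13,352.50 + $19,987.50 + $10,355.80 = $125,870.80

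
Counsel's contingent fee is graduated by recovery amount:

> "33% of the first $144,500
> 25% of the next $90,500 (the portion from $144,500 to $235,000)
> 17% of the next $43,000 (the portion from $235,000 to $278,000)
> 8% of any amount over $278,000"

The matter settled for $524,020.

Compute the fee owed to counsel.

First $144,500 at 33% = $47,685.00
Next $90,500 at 25% = $22,625.00
Next $43,000 at 17% = $7,310.00
Remaining $246,020 at 8% = $19,681.60
Fee: $47,685.00 + $22,625.00 + $7,310.00 + $19,681.60 = $97,301.60

$97,301.60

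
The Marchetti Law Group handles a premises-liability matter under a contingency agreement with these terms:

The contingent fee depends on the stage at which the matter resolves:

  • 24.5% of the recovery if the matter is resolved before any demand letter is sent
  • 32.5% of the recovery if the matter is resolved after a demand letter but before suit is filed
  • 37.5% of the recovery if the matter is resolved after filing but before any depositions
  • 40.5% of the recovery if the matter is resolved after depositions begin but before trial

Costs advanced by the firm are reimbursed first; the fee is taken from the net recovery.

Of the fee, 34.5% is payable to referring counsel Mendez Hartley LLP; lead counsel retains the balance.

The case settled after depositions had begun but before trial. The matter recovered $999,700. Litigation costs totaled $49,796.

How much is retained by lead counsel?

$251,985.78

Fee base (net of costs): $999,700 − $49,796 = $949,904
The matter settled after depositions had begun but before trial, so the 40.5% rate applies.
$949,904 × 40.5% = $384,711.12
Referral share: 34.5% of $384,711.12 = $132,725.34; lead counsel retains $384,711.12 − $132,725.34 = $251,985.78.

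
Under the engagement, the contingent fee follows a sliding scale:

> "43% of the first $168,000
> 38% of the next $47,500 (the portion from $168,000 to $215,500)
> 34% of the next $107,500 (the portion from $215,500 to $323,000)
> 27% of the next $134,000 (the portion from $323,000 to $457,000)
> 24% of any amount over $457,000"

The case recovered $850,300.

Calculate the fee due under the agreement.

First $168,000 at 43% = $72,240.00
Next $47,500 at 38% = $18,050.00
Next $107,500 at 34% = $36,550.00
Next $134,000 at 27% = $36,180.00
Remaining $393,300 at 24% = $94,392.00
Fee: $72,240.00 + $18,050.00 + $36,550.00 + $36,180.00 + $94,392.00 = $257,412.00

$257,412.00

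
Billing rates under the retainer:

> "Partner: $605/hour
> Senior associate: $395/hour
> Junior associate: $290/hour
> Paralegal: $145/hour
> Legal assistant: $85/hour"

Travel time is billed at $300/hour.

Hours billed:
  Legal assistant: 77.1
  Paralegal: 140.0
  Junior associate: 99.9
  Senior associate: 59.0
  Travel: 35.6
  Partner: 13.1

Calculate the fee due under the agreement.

$97,735.00

Partner: 13.1 × $605 = $7,925.50
Senior associate: 59.0 × $395 = $23,305.00
Junior associate: 99.9 × $290 = $28,971.00
Paralegal: 140.0 × $145 = $20,300.00
Legal assistant: 77.1 × $85 = $6,553.50
Subtotal: $7,925.50 + $23,305.00 + $28,971.00 + $20,300.00 + $6,553.50 = $87,055.00
Travel: 35.6 × $300 = $10,680.00
Total: $87,055.00 + $10,680.00 = $97,735.00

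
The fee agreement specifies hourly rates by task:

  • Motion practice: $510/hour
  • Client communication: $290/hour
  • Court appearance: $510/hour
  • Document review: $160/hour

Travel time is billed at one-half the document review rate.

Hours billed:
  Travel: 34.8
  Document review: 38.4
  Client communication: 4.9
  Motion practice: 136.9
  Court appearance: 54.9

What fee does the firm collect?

Motion practice: 136.9 × $510 = $69,819.00
Client communication: 4.9 × $290 = $1,421.00
Court appearance: 54.9 × $510 = $27,999.00
Document review: 38.4 × $160 = $6,144.00
Subtotal: $69,819.00 + $1,421.00 + $27,999.00 + $6,144.00 = $105,383.00
Travel: 34.8 × ($160 ÷ 2) = 34.8 × $80.00 = $2,784.00
Total: $105,383.00 + $2,784.00 = $108,167.00

$108,167.00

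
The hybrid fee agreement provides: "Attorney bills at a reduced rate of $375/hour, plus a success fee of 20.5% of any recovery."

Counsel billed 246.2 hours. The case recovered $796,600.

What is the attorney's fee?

$255,628.00

Hourly: 246.2 × $375 = $92,325.00
Success fee: 20.5% of $796,600 = $163,303.00
Total: $92,325.00 + $163,303.00 = $255,628.00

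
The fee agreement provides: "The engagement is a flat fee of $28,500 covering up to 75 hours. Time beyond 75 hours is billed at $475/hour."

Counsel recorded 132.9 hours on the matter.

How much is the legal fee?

Flat fee: $28,500.00
Excess hours: 132.9 − 75 = 57.9
Overrun: 57.9 × $475 = $27,502.50
Total: $28,500.00 + $27,502.50 = $56,002.50

$56,002.50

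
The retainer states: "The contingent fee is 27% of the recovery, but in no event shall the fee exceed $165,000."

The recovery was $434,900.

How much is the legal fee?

27% of $434,900 = $117,423.00
That is under the $165,000 cap.

$117,423.00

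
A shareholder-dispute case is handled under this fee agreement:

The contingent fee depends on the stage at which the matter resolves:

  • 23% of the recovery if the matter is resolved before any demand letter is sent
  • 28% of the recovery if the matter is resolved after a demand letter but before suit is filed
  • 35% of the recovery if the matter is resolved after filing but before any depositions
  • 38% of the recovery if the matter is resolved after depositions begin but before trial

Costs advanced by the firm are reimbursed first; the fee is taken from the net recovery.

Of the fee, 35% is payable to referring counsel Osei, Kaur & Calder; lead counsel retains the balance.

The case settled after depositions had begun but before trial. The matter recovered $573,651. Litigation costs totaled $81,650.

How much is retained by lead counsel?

Fee base (net of costs): $573,651 − $81,650 = $492,001
The matter settled after depositions had begun but before trial, so the 38% rate applies.
$492,001 × 38% = $186,960.38
Referral share: 35% of $186,960.38 = $65,436.13; lead counsel retains $186,960.38 − $65,436.13 = $121,524.25.

$121,524.25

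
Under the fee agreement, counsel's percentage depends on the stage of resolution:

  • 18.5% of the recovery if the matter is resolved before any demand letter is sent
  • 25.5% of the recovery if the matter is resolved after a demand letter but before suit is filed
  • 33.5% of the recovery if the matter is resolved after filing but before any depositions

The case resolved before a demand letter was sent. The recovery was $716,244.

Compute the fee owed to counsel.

The matter resolved before a demand letter was sent, so the 18.5% rate applies.
$716,244 × 18.5% = $132,505.14

$132,505.14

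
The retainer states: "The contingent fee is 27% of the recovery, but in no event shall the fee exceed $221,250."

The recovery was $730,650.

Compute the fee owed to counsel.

27% of $730,650 = $197,275.50
That is under the $221,250 cap.

$197,275.50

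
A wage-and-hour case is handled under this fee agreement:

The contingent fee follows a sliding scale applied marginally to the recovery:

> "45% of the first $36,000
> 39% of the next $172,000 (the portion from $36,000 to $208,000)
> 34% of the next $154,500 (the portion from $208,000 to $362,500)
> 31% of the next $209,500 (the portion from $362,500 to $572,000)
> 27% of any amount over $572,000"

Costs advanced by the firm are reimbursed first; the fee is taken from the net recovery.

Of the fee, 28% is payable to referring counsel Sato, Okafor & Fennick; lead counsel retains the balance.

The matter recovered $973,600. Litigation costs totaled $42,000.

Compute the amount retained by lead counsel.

Fee base (net of costs): $973,600 − $42,000 = $931,600
First $36,000 at 45% = $16,200.00
Next $172,000 at 39% = $67,080.00
Next $154,500 at 34% = $52,530.00
Next $209,500 at 31% = $64,945.00
Remaining $359,600 at 27% = $97,092.00
Fee: $16,200.00 + $67,080.00 + $52,530.00 + $64,945.00 + $97,092.00 = $297,847.00
Referral share: 28% of $297,847.00 = $83,397.16; lead counsel retains $297,847.00 − $83,397.16 = $214,449.84.

$214,449.84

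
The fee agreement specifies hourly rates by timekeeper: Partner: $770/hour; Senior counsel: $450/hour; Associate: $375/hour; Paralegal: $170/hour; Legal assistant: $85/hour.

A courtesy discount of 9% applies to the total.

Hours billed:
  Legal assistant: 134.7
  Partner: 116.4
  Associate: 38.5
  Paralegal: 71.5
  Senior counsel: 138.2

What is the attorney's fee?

$172,772.60

Partner: 116.4 × $770 = $89,628.00
Senior counsel: 138.2 × $450 = $62,190.00
Associate: 38.5 × $375 = $14,437.50
Paralegal: 71.5 × $170 = $12,155.00
Legal assistant: 134.7 × $85 = $11,449.50
Subtotal: $189,860.00
Less 9% discount: −$17,087.40
Total: $189,860.00 − $17,087.40 = $172,772.60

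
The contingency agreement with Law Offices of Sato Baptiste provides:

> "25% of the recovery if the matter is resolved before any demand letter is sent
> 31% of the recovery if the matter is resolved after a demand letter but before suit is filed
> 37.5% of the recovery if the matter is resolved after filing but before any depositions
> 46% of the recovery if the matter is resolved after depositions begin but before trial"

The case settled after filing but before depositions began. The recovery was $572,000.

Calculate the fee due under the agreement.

The matter settled after filing but before depositions began, so the 37.5% rate applies.
$572,000 × 37.5% = $214,500.00

$214,500.00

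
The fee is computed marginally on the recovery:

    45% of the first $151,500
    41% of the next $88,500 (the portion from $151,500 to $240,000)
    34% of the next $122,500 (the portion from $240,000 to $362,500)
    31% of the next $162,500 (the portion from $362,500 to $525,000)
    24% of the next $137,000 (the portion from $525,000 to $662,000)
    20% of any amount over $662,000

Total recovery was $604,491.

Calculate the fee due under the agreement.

$215,562.84

First $151,500 at 45% = $68,175.00
Next $88,500 at 41% = $36,285.00
Next $122,500 at 34% = $41,650.00
Next $162,500 at 31% = $50,375.00
Remaining $79,491 at 24% = $19,077.84
Fee: $68,175.00 + $36,285.00 + $41,650.00 + $50,375.00 + $19,077.84 = $215,562.84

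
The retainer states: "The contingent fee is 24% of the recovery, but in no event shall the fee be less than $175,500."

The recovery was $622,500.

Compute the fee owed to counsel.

24% of $622,500 = $149,400.00
That is below the $175,500 minimum, so the minimum applies.

$175,500.00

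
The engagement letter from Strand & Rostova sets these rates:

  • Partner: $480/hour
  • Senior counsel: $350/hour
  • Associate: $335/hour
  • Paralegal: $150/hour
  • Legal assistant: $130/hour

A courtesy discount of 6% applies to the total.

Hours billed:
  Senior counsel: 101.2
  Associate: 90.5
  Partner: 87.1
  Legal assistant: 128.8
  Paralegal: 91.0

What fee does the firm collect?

$129,663.13

Partner: 87.1 × $480 = $41,808.00
Senior counsel: 101.2 × $350 = $35,420.00
Associate: 90.5 × $335 = $30,317.50
Paralegal: 91.0 × $150 = $13,650.00
Legal assistant: 128.8 × $130 = $16,744.00
Subtotal: $137,939.50
Less 6% discount: −$8,276.37
Total: $137,939.50 − $8,276.37 = $129,663.13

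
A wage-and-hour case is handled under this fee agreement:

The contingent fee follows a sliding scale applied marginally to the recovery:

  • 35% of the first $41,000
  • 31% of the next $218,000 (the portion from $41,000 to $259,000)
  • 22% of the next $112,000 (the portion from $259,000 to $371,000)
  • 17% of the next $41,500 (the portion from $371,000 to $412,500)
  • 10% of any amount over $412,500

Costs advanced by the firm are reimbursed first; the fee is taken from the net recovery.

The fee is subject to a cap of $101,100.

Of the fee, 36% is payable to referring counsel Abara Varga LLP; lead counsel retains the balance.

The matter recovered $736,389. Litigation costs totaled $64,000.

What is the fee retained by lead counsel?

Fee base (net of costs): $736,389 − $64,000 = $672,389
First $41,000 at 35% = $14,350.00
Next $218,000 at 31% = $67,580.00
Next $112,000 at 22% = $24,640.00
Next $41,500 at 17% = $7,055.00
Remaining $259,889 at 10% = $25,988.90
Fee: $14,350.00 + $67,580.00 + $24,640.00 + $7,055.00 + $25,988.90 = $139,613.90
$139,613.90 exceeds the $101,100 cap, so the fee is capped at $101,100.00.
Referral share: 36% of $101,100.00 = $36,396.00; lead counsel retains $101,100.00 − $36,396.00 = $64,704.00.

$64,704.00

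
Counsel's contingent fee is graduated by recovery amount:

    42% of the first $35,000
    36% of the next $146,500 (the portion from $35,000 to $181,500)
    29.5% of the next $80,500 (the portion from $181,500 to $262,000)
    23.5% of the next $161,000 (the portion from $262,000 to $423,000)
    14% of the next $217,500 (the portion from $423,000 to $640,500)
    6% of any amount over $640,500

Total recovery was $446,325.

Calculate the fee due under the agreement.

First $35,000 at 42% = $14,700.00
Next $146,500 at 36% = $52,740.00
Next $80,500 at 29.5% = $23,747.50
Next $161,000 at 23.5% = $37,835.00
Remaining $23,325 at 14% = $3,265.50
Fee: $14,700.00 + $52,740.00 + $23,747.50 + $37,835.00 + $3,265.50 = $132,288.00

$132,288.00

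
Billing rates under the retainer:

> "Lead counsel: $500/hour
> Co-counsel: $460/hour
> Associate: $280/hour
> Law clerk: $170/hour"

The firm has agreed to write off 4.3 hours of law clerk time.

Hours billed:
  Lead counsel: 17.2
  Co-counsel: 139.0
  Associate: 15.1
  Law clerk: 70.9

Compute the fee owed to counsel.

Lead counsel: 17.2 × $500 = $8,600.00
Co-counsel: 139.0 × $460 = $63,940.00
Associate: 15.1 × $280 = $4,228.00
Law clerk: 70.9 × $170 = $12,053.00
Subtotal: $88,821.00
Write-off: 4.3 × $170 = $731.00
Total: $88,821.00 − $731.00 = $88,090.00

$88,090.00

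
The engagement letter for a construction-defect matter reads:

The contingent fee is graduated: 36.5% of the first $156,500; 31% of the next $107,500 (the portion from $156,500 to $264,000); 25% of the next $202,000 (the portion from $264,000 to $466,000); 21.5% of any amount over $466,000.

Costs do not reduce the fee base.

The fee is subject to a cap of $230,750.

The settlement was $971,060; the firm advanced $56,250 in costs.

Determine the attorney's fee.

Fee base is the gross recovery, $971,060; costs are reimbursed separately.
First $156,500 at 36.5% = $57,122.50
Next $107,500 at 31% = $33,325.00
Next $202,000 at 25% = $50,500.00
Remaining $505,060 at 21.5% = $108,587.90
Fee: $57,122.50 + $33,325.00 + $50,500.00 + $108,587.90 = $249,535.40
$249,535.40 exceeds the $230,750 cap, so the fee is capped at $230,750.00.

$230,750.00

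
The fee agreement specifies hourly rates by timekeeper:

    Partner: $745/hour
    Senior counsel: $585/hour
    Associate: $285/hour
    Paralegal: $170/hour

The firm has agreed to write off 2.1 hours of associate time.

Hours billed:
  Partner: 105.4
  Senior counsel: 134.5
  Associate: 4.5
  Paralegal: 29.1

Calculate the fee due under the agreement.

$162,836.50

Partner: 105.4 × $745 = $78,523.00
Senior counsel: 134.5 × $585 = $78,682.50
Associate: 4.5 × $285 = $1,282.50
Paralegal: 29.1 × $170 = $4,947.00
Subtotal: $163,435.00
Write-off: 2.1 × $285 = $598.50
Total: $163,435.00 − $598.50 = $162,836.50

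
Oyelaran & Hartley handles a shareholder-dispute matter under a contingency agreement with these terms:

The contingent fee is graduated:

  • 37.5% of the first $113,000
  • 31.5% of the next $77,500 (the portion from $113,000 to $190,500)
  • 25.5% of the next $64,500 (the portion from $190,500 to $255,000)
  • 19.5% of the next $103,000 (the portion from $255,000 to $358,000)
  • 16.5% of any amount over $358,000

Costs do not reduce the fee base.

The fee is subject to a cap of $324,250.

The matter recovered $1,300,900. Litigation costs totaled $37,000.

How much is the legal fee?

Fee base is the gross recovery, $1,300,900; costs are reimbursed separately.
First $113,000 at 37.5% = $42,375.00
Next $77,500 at 31.5% = $24,412.50
Next $64,500 at 25.5% = $16,447.50
Next $103,000 at 19.5% = $20,085.00
Remaining $942,900 at 16.5% = $155,578.50
Fee: $42,375.00 + $24,412.50 + $16,447.50 + $20,085.00 + $155,578.50 = $258,898.50
$258,898.50 is under the $324,250 cap.

$258,898.50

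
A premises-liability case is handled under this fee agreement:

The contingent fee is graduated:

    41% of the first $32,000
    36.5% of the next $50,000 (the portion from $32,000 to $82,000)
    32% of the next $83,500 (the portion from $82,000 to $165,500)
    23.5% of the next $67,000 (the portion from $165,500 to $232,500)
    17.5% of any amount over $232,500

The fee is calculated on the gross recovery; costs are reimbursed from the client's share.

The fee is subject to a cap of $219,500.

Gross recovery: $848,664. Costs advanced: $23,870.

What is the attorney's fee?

Fee base is the gross recovery, $848,664; costs are reimbursed separately.
First $32,000 at 41% = $13,120.00
Next $50,000 at 36.5% = $18,250.00
Next $83,500 at 32% = $26,720.00
Next $67,000 at 23.5% = $15,745.00
Remaining $616,164 at 17.5% = $107,828.70
Fee: $13,120.00 + $18,250.00 + $26,720.00 + $15,745.00 + $107,828.70 = $181,663.70
$181,663.70 is under the $219,500 cap.

$181,663.70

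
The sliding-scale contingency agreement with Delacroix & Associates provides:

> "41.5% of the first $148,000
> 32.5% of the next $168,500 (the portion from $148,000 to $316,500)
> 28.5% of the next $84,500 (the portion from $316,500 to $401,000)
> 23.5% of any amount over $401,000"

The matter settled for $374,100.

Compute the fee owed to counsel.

First $148,000 at 41.5% = $61,420.00
Next $168,500 at 32.5% = $54,762.50
Remaining $57,600 at 28.5% = $16,416.00
Fee: $61,420.00 + $54,762.50 + $16,416.00 = $132,598.50

$132,598.50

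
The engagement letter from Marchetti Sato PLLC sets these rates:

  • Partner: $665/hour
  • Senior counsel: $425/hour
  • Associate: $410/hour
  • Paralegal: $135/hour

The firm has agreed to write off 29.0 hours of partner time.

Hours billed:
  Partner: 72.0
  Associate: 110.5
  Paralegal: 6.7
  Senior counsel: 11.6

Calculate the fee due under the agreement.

Partner: 72.0 × $665 = $47,880.00
Senior counsel: 11.6 × $425 = $4,930.00
Associate: 110.5 × $410 = $45,305.00
Paralegal: 6.7 × $135 = $904.50
Subtotal: $99,019.50
Write-off: 29.0 × $665 = $19,285.00
Total: $99,019.50 − $19,285.00 = $79,734.50

$79,734.50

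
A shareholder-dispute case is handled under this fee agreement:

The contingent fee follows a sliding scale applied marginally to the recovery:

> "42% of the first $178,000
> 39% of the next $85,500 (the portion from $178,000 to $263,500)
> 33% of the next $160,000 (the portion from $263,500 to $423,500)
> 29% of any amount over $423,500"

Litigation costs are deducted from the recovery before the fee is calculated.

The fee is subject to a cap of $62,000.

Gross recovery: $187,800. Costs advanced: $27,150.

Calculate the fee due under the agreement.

$62,000.00

Fee base (net of costs): $187,800 − $27,150 = $160,650
First $160,650 at 42% = $67,473.00
$67,473.00 exceeds the $62,000 cap, so the fee is capped at $62,000.00.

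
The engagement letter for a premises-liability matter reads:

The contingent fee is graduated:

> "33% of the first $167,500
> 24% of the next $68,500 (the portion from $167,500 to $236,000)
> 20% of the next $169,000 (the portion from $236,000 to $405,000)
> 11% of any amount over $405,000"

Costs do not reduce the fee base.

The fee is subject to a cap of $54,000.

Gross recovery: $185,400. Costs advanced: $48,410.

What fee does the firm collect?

$54,000.00

Fee base is the gross recovery, $185,400; costs are reimbursed separately.
First $167,500 at 33% = $55,275.00
Remaining $17,900 at 24% = $4,296.00
Fee: $55,275.00 + $4,296.00 = $59,571.00
$59,571.00 exceeds the $54,000 cap, so the fee is capped at $54,000.00.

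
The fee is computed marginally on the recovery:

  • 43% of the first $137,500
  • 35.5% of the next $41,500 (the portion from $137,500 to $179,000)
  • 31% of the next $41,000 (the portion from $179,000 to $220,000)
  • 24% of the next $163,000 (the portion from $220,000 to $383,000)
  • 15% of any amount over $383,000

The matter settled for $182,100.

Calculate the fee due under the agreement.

First $137,500 at 43% = $59,125.00
Next $41,500 at 35.5% = $14,732.50
Remaining $3,100 at 31% = $961.00
Fee: $59,125.00 + $14,732.50 + $961.00 = $74,818.50

$74,818.50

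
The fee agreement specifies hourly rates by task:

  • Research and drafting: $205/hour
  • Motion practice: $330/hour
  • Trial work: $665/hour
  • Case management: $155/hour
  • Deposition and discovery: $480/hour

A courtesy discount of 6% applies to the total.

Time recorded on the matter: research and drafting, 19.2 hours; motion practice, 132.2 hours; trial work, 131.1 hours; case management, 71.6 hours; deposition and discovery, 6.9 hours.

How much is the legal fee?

Research and drafting: 19.2 × $205 = $3,936.00
Motion practice: 132.2 × $330 = $43,626.00
Trial work: 131.1 × $665 = $87,181.50
Case management: 71.6 × $155 = $11,098.00
Deposition and discovery: 6.9 × $480 = $3,312.00
Subtotal: $149,153.50
Less 6% discount: −$8,949.21
Total: $149,153.50 − $8,949.21 = $140,204.29

$140,204.29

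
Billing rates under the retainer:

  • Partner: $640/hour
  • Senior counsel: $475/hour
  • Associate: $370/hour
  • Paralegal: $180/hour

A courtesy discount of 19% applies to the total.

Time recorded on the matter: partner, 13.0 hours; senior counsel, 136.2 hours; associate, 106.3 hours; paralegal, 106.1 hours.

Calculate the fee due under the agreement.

$106,469.64

Partner: 13.0 × $640 = $8,320.00
Senior counsel: 136.2 × $475 = $64,695.00
Associate: 106.3 × $370 = $39,331.00
Paralegal: 106.1 × $180 = $19,098.00
Subtotal: $131,444.00
Less 19% discount: −$24,974.36
Total: $131,444.00 − $24,974.36 = $106,469.64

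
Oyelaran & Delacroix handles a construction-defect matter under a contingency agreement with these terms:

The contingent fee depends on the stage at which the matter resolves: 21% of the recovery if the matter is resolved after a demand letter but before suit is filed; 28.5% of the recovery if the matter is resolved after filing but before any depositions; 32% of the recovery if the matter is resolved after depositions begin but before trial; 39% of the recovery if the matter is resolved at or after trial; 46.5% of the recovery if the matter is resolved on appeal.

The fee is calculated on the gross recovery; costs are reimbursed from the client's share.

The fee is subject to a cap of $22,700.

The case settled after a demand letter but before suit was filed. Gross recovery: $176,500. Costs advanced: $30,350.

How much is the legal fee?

Fee base is the gross recovery, $176,500; costs are reimbursed separately.
The matter settled after a demand letter but before suit was filed, so the 21% rate applies.
$176,500 × 21% = $37,065.00
$37,065.00 exceeds the $22,700 cap, so the fee is capped at $22,700.00.

$22,700.00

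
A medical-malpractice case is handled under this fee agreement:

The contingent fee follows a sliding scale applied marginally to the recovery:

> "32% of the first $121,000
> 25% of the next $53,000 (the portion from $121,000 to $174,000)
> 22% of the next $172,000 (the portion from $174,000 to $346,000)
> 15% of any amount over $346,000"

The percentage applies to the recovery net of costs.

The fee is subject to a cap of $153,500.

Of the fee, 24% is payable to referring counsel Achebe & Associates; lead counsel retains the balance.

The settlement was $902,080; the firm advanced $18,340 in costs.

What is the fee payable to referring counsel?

Fee base (net of costs): $902,080 − $18,340 = $883,740
First $121,000 at 32% = $38,720.00
Next $53,000 at 25% = $13,250.00
Next $172,000 at 22% = $37,840.00
Remaining $537,740 at 15% = $80,661.00
Fee: $38,720.00 + $13,250.00 + $37,840.00 + $80,661.00 = $170,471.00
$170,471.00 exceeds the $153,500 cap, so the fee is capped at $153,500.00.
Referral share: 24% of $153,500.00 = $36,840.00; lead counsel retains $153,500.00 − $36,840.00 = $116,660.00.

$36,840.00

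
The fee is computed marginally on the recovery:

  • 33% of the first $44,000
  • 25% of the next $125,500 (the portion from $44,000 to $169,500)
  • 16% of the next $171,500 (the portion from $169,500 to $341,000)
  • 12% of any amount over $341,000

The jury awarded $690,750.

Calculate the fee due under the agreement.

$115,305.00

First $44,000 at 33% = $14,520.00
Next $125,500 at 25% = $31,375.00
Next $171,500 at 16% = $27,440.00
Remaining $349,750 at 12% = $41,970.00
Fee: $14,520.00 + $31,375.00 + $27,440.00 + $41,970.00 = $115,305.00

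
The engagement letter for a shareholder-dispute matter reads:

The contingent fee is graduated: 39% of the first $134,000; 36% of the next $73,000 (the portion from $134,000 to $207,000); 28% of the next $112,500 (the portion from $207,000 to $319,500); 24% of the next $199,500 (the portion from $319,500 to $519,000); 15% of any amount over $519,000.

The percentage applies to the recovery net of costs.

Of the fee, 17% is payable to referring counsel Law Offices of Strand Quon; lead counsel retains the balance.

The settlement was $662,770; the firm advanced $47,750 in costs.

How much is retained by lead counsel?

$143,028.09

Fee base (net of costs): $662,770 − $47,750 = $615,020
First $134,000 at 39% = $52,260.00
Next $73,000 at 36% = $26,280.00
Next $112,500 at 28% = $31,500.00
Next $199,500 at 24% = $47,880.00
Remaining $96,020 at 15% = $14,403.00
Fee: $52,260.00 + $26,280.00 + $31,500.00 + $47,880.00 + $14,403.00 = $172,323.00
Referral share: 17% of $172,323.00 = $29,294.91; lead counsel retains $172,323.00 − $29,294.91 = $143,028.09.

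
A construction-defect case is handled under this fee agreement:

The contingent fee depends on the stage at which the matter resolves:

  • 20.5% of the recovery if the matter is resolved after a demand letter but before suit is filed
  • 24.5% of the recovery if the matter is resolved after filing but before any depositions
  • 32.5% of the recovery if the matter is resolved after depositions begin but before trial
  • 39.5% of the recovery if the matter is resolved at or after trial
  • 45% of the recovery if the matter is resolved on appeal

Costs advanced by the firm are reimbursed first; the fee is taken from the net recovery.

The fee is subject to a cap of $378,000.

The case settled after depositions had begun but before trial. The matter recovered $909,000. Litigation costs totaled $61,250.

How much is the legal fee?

$275,518.75

Fee base (net of costs): $909,000 − $61,250 = $847,750
The matter settled after depositions had begun but before trial, so the 32.5% rate applies.
$847,750 × 32.5% = $275,518.75
$275,518.75 is under the $378,000 cap.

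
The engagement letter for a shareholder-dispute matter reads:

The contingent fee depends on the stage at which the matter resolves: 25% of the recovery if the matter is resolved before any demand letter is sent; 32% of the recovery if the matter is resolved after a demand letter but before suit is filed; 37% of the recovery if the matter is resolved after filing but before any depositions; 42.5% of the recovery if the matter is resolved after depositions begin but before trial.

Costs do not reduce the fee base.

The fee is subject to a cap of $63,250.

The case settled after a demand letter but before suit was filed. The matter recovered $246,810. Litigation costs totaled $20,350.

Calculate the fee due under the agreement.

$63,250.00

Fee base is the gross recovery, $246,810; costs are reimbursed separately.
The matter settled after a demand letter but before suit was filed, so the 32% rate applies.
$246,810 × 32% = $78,979.20
$78,979.20 exceeds the $63,250 cap, so the fee is capped at $63,250.00.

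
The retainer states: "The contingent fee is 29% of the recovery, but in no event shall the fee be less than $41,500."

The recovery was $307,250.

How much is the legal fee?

$89,102.50

29% of $307,250 = $89,102.50
That exceeds the $41,500 minimum.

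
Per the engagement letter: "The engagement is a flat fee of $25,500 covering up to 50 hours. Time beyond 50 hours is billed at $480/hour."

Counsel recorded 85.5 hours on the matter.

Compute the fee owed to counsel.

$42,540.00

Flat fee: $25,500.00
Excess hours: 85.5 − 50 = 35.5
Overrun: 35.5 × $480 = $17,040.00
Total: $25,500.00 + $17,040.00 = $42,540.00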